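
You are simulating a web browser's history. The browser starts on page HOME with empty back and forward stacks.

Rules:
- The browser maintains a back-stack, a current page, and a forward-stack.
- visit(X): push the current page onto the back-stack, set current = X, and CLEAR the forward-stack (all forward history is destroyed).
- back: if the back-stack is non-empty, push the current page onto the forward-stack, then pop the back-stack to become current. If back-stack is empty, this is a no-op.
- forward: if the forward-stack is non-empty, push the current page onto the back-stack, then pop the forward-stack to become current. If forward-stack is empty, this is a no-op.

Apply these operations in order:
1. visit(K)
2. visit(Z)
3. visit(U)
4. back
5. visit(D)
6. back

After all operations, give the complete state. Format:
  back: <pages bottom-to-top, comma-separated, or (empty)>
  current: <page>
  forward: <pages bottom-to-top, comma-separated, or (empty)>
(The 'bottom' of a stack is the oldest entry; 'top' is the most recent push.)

After 1 (visit(K)): cur=K back=1 fwd=0
After 2 (visit(Z)): cur=Z back=2 fwd=0
After 3 (visit(U)): cur=U back=3 fwd=0
After 4 (back): cur=Z back=2 fwd=1
After 5 (visit(D)): cur=D back=3 fwd=0
After 6 (back): cur=Z back=2 fwd=1

Answer: back: HOME,K
current: Z
forward: D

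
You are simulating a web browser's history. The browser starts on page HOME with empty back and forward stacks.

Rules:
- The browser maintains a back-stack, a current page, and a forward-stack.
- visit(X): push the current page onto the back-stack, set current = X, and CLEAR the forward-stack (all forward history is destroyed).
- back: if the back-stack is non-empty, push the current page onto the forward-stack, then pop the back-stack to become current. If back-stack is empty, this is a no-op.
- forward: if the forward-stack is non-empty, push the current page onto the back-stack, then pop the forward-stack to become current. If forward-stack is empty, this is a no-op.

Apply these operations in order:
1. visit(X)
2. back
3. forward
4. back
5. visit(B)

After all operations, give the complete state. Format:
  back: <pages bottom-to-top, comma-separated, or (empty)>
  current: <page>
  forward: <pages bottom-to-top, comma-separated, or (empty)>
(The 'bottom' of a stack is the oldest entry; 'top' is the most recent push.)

After 1 (visit(X)): cur=X back=1 fwd=0
After 2 (back): cur=HOME back=0 fwd=1
After 3 (forward): cur=X back=1 fwd=0
After 4 (back): cur=HOME back=0 fwd=1
After 5 (visit(B)): cur=B back=1 fwd=0

Answer: back: HOME
current: B
forward: (empty)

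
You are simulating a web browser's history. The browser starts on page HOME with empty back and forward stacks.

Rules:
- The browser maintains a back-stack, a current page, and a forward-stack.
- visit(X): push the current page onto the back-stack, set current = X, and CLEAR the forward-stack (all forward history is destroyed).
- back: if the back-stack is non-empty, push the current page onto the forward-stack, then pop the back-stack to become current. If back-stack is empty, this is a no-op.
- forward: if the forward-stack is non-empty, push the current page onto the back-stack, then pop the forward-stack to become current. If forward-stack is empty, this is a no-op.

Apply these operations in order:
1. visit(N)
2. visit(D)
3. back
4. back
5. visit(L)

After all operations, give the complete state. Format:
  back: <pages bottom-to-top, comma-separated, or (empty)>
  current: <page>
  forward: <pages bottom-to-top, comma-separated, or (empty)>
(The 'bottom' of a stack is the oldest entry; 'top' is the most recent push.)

After 1 (visit(N)): cur=N back=1 fwd=0
After 2 (visit(D)): cur=D back=2 fwd=0
After 3 (back): cur=N back=1 fwd=1
After 4 (back): cur=HOME back=0 fwd=2
After 5 (visit(L)): cur=L back=1 fwd=0

Answer: back: HOME
current: L
forward: (empty)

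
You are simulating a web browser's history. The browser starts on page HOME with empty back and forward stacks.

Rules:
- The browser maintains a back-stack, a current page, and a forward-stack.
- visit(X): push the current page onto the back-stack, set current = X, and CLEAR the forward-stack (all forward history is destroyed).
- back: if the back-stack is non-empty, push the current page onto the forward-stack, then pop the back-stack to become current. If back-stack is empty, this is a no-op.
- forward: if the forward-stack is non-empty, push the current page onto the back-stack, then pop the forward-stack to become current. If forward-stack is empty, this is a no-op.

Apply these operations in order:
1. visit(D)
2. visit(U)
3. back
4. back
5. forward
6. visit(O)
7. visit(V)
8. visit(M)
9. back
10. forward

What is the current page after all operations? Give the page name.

After 1 (visit(D)): cur=D back=1 fwd=0
After 2 (visit(U)): cur=U back=2 fwd=0
After 3 (back): cur=D back=1 fwd=1
After 4 (back): cur=HOME back=0 fwd=2
After 5 (forward): cur=D back=1 fwd=1
After 6 (visit(O)): cur=O back=2 fwd=0
After 7 (visit(V)): cur=V back=3 fwd=0
After 8 (visit(M)): cur=M back=4 fwd=0
After 9 (back): cur=V back=3 fwd=1
After 10 (forward): cur=M back=4 fwd=0

Answer: M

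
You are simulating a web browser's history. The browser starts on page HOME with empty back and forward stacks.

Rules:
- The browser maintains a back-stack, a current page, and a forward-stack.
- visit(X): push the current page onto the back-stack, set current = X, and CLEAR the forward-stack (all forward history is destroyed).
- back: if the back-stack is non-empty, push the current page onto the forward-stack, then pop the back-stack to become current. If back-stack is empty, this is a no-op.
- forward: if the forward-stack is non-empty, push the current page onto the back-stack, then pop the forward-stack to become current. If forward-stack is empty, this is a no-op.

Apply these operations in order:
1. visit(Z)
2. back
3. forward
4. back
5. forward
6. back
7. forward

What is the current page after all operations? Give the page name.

After 1 (visit(Z)): cur=Z back=1 fwd=0
After 2 (back): cur=HOME back=0 fwd=1
After 3 (forward): cur=Z back=1 fwd=0
After 4 (back): cur=HOME back=0 fwd=1
After 5 (forward): cur=Z back=1 fwd=0
After 6 (back): cur=HOME back=0 fwd=1
After 7 (forward): cur=Z back=1 fwd=0

Answer: Z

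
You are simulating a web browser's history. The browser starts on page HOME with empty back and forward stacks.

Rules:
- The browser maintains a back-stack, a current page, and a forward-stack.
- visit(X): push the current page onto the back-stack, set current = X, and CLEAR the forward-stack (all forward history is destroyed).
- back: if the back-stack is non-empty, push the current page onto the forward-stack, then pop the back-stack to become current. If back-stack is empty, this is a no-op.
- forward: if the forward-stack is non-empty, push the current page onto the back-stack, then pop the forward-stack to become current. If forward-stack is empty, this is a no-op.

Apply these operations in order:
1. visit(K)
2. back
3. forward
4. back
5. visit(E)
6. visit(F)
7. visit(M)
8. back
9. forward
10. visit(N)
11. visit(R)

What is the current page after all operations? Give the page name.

After 1 (visit(K)): cur=K back=1 fwd=0
After 2 (back): cur=HOME back=0 fwd=1
After 3 (forward): cur=K back=1 fwd=0
After 4 (back): cur=HOME back=0 fwd=1
After 5 (visit(E)): cur=E back=1 fwd=0
After 6 (visit(F)): cur=F back=2 fwd=0
After 7 (visit(M)): cur=M back=3 fwd=0
After 8 (back): cur=F back=2 fwd=1
After 9 (forward): cur=M back=3 fwd=0
After 10 (visit(N)): cur=N back=4 fwd=0
After 11 (visit(R)): cur=R back=5 fwd=0

Answer: R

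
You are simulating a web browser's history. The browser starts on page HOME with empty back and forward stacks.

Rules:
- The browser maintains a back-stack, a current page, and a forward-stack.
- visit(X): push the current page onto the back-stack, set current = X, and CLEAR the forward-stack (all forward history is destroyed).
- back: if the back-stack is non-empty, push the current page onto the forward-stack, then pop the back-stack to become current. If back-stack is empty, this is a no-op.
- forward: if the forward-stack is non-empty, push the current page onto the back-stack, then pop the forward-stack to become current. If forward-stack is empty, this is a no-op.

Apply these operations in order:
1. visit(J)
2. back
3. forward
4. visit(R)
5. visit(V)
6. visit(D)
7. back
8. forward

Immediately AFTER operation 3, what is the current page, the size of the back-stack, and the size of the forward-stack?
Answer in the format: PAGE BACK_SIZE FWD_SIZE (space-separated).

After 1 (visit(J)): cur=J back=1 fwd=0
After 2 (back): cur=HOME back=0 fwd=1
After 3 (forward): cur=J back=1 fwd=0

J 1 0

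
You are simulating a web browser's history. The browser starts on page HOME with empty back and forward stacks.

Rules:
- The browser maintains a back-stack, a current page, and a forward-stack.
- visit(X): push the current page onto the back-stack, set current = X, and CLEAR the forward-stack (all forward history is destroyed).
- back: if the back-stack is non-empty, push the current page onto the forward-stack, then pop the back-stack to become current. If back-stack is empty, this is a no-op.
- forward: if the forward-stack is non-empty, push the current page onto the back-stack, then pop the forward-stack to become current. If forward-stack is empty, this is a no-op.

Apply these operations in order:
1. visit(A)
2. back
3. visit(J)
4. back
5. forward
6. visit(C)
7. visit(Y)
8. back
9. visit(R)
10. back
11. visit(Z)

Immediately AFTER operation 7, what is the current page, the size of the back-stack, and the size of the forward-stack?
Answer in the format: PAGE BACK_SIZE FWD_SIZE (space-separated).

After 1 (visit(A)): cur=A back=1 fwd=0
After 2 (back): cur=HOME back=0 fwd=1
After 3 (visit(J)): cur=J back=1 fwd=0
After 4 (back): cur=HOME back=0 fwd=1
After 5 (forward): cur=J back=1 fwd=0
After 6 (visit(C)): cur=C back=2 fwd=0
After 7 (visit(Y)): cur=Y back=3 fwd=0

Y 3 0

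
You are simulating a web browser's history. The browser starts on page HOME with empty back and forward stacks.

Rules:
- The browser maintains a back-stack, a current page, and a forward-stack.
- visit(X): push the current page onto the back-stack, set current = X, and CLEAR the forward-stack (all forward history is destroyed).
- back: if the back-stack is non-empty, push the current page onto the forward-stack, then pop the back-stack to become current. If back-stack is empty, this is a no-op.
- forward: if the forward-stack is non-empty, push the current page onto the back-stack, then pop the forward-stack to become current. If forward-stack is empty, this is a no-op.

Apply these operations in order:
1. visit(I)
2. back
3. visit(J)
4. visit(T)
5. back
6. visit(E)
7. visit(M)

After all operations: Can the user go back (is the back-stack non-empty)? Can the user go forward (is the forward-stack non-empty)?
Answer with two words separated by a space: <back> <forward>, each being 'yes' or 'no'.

After 1 (visit(I)): cur=I back=1 fwd=0
After 2 (back): cur=HOME back=0 fwd=1
After 3 (visit(J)): cur=J back=1 fwd=0
After 4 (visit(T)): cur=T back=2 fwd=0
After 5 (back): cur=J back=1 fwd=1
After 6 (visit(E)): cur=E back=2 fwd=0
After 7 (visit(M)): cur=M back=3 fwd=0

Answer: yes no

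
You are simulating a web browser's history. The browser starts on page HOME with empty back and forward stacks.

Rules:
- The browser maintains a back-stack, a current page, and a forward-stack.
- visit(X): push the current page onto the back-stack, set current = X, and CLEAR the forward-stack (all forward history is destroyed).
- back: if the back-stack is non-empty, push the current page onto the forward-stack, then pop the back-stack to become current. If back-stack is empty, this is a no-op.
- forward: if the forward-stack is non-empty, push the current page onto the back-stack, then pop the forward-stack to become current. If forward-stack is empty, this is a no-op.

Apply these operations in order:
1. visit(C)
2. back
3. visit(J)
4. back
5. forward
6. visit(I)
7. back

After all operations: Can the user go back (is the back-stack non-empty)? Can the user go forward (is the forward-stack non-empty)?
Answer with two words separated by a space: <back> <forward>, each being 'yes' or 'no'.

Answer: yes yes

Derivation:
After 1 (visit(C)): cur=C back=1 fwd=0
After 2 (back): cur=HOME back=0 fwd=1
After 3 (visit(J)): cur=J back=1 fwd=0
After 4 (back): cur=HOME back=0 fwd=1
After 5 (forward): cur=J back=1 fwd=0
After 6 (visit(I)): cur=I back=2 fwd=0
After 7 (back): cur=J back=1 fwd=1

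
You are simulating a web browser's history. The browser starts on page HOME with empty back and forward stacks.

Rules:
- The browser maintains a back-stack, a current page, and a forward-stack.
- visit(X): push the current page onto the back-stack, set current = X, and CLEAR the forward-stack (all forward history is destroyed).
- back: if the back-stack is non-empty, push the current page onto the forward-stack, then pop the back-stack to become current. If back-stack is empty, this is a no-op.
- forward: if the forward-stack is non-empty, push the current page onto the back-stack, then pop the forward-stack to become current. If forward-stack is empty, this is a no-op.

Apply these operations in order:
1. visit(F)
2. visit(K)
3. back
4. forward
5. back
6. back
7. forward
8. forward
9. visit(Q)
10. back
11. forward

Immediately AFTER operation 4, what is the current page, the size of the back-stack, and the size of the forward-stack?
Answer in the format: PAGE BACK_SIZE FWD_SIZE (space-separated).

After 1 (visit(F)): cur=F back=1 fwd=0
After 2 (visit(K)): cur=K back=2 fwd=0
After 3 (back): cur=F back=1 fwd=1
After 4 (forward): cur=K back=2 fwd=0

K 2 0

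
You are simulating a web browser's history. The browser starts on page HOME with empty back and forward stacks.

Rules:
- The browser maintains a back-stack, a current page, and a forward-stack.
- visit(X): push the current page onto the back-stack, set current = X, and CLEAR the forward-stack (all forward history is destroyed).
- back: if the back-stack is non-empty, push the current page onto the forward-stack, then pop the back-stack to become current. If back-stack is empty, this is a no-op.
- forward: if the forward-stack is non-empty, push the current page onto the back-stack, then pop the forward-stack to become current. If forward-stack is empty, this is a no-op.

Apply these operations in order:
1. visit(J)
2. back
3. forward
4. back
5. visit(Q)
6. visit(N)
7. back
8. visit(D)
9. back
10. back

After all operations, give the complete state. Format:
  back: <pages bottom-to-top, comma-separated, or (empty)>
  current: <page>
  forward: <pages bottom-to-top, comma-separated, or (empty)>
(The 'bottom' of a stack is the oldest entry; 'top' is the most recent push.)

Answer: back: (empty)
current: HOME
forward: D,Q

Derivation:
After 1 (visit(J)): cur=J back=1 fwd=0
After 2 (back): cur=HOME back=0 fwd=1
After 3 (forward): cur=J back=1 fwd=0
After 4 (back): cur=HOME back=0 fwd=1
After 5 (visit(Q)): cur=Q back=1 fwd=0
After 6 (visit(N)): cur=N back=2 fwd=0
After 7 (back): cur=Q back=1 fwd=1
After 8 (visit(D)): cur=D back=2 fwd=0
After 9 (back): cur=Q back=1 fwd=1
After 10 (back): cur=HOME back=0 fwd=2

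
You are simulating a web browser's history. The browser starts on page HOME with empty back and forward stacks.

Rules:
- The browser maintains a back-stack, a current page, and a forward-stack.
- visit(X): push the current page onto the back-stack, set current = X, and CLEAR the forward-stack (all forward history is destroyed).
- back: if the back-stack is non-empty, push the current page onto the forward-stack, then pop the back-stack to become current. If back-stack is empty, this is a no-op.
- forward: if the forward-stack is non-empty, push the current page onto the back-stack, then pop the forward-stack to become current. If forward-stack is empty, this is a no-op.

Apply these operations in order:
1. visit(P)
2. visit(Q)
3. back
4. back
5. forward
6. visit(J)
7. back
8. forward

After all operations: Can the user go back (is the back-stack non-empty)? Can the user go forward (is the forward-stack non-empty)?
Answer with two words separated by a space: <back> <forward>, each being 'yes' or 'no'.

After 1 (visit(P)): cur=P back=1 fwd=0
After 2 (visit(Q)): cur=Q back=2 fwd=0
After 3 (back): cur=P back=1 fwd=1
After 4 (back): cur=HOME back=0 fwd=2
After 5 (forward): cur=P back=1 fwd=1
After 6 (visit(J)): cur=J back=2 fwd=0
After 7 (back): cur=P back=1 fwd=1
After 8 (forward): cur=J back=2 fwd=0

Answer: yes no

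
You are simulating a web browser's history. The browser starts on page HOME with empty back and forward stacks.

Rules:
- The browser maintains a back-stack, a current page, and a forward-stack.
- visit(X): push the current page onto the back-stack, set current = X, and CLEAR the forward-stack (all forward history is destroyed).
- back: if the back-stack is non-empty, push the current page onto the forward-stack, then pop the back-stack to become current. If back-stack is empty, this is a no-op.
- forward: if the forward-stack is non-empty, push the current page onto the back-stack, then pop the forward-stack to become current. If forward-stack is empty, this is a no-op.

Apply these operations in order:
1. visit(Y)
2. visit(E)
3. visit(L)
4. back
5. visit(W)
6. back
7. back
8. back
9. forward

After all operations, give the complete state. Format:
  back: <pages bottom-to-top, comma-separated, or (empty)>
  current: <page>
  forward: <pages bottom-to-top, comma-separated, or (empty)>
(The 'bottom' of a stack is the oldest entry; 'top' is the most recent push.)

After 1 (visit(Y)): cur=Y back=1 fwd=0
After 2 (visit(E)): cur=E back=2 fwd=0
After 3 (visit(L)): cur=L back=3 fwd=0
After 4 (back): cur=E back=2 fwd=1
After 5 (visit(W)): cur=W back=3 fwd=0
After 6 (back): cur=E back=2 fwd=1
After 7 (back): cur=Y back=1 fwd=2
After 8 (back): cur=HOME back=0 fwd=3
After 9 (forward): cur=Y back=1 fwd=2

Answer: back: HOME
current: Y
forward: W,E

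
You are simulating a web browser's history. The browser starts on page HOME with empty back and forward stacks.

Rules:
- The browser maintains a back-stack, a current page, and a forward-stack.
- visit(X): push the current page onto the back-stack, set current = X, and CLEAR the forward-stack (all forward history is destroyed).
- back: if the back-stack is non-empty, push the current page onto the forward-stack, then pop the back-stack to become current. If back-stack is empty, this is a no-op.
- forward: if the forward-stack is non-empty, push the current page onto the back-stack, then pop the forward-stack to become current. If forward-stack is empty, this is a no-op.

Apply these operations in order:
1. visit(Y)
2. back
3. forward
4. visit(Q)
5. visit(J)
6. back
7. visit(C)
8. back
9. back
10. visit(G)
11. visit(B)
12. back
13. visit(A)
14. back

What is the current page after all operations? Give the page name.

After 1 (visit(Y)): cur=Y back=1 fwd=0
After 2 (back): cur=HOME back=0 fwd=1
After 3 (forward): cur=Y back=1 fwd=0
After 4 (visit(Q)): cur=Q back=2 fwd=0
After 5 (visit(J)): cur=J back=3 fwd=0
After 6 (back): cur=Q back=2 fwd=1
After 7 (visit(C)): cur=C back=3 fwd=0
After 8 (back): cur=Q back=2 fwd=1
After 9 (back): cur=Y back=1 fwd=2
After 10 (visit(G)): cur=G back=2 fwd=0
After 11 (visit(B)): cur=B back=3 fwd=0
After 12 (back): cur=G back=2 fwd=1
After 13 (visit(A)): cur=A back=3 fwd=0
After 14 (back): cur=G back=2 fwd=1

Answer: G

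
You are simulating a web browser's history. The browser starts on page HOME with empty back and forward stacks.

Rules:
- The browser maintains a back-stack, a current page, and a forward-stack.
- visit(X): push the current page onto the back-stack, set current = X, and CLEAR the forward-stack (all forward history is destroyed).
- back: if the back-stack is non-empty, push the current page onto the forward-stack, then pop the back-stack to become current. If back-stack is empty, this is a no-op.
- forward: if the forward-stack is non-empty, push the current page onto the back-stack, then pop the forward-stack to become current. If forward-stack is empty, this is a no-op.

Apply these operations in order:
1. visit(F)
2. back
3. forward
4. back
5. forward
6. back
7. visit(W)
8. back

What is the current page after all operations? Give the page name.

After 1 (visit(F)): cur=F back=1 fwd=0
After 2 (back): cur=HOME back=0 fwd=1
After 3 (forward): cur=F back=1 fwd=0
After 4 (back): cur=HOME back=0 fwd=1
After 5 (forward): cur=F back=1 fwd=0
After 6 (back): cur=HOME back=0 fwd=1
After 7 (visit(W)): cur=W back=1 fwd=0
After 8 (back): cur=HOME back=0 fwd=1

Answer: HOME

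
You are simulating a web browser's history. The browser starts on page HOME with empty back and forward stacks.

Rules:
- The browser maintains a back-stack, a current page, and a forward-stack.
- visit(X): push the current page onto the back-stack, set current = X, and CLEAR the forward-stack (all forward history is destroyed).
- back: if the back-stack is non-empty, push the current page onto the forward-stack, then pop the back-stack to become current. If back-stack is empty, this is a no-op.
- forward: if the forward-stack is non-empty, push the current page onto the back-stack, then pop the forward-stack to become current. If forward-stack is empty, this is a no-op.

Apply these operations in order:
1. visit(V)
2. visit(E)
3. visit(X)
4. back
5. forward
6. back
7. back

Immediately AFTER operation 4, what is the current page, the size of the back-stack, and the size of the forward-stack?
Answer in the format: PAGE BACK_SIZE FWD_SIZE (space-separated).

After 1 (visit(V)): cur=V back=1 fwd=0
After 2 (visit(E)): cur=E back=2 fwd=0
After 3 (visit(X)): cur=X back=3 fwd=0
After 4 (back): cur=E back=2 fwd=1

E 2 1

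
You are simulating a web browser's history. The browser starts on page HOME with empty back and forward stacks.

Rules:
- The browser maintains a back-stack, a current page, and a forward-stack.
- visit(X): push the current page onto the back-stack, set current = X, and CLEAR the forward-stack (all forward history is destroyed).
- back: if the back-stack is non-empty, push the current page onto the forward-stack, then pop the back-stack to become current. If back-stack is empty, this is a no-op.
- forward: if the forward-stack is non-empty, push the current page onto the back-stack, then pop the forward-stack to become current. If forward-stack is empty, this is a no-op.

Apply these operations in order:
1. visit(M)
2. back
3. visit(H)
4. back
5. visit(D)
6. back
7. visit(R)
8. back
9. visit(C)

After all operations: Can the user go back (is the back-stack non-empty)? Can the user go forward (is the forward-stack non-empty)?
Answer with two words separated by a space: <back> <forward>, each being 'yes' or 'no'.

Answer: yes no

Derivation:
After 1 (visit(M)): cur=M back=1 fwd=0
After 2 (back): cur=HOME back=0 fwd=1
After 3 (visit(H)): cur=H back=1 fwd=0
After 4 (back): cur=HOME back=0 fwd=1
After 5 (visit(D)): cur=D back=1 fwd=0
After 6 (back): cur=HOME back=0 fwd=1
After 7 (visit(R)): cur=R back=1 fwd=0
After 8 (back): cur=HOME back=0 fwd=1
After 9 (visit(C)): cur=C back=1 fwd=0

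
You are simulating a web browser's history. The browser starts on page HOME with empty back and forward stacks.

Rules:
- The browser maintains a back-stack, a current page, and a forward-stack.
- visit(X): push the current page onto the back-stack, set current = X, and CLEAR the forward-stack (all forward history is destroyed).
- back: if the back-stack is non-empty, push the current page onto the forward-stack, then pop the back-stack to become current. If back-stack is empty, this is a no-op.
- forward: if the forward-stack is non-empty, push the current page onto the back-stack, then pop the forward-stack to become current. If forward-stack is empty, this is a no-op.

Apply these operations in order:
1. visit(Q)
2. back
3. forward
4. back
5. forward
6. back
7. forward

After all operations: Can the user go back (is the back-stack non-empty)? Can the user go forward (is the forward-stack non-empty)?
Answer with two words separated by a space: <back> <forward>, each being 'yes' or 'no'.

Answer: yes no

Derivation:
After 1 (visit(Q)): cur=Q back=1 fwd=0
After 2 (back): cur=HOME back=0 fwd=1
After 3 (forward): cur=Q back=1 fwd=0
After 4 (back): cur=HOME back=0 fwd=1
After 5 (forward): cur=Q back=1 fwd=0
After 6 (back): cur=HOME back=0 fwd=1
After 7 (forward): cur=Q back=1 fwd=0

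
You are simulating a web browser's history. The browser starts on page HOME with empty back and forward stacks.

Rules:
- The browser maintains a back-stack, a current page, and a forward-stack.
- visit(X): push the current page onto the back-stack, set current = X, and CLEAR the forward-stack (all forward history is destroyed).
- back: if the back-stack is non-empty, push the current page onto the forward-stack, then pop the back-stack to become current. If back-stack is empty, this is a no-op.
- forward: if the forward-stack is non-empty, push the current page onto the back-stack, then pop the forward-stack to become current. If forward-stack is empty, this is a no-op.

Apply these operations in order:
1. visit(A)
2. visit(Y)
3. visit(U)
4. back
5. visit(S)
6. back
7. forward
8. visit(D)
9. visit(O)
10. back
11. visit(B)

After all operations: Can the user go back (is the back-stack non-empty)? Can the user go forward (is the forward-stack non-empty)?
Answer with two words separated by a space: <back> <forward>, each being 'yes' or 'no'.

After 1 (visit(A)): cur=A back=1 fwd=0
After 2 (visit(Y)): cur=Y back=2 fwd=0
After 3 (visit(U)): cur=U back=3 fwd=0
After 4 (back): cur=Y back=2 fwd=1
After 5 (visit(S)): cur=S back=3 fwd=0
After 6 (back): cur=Y back=2 fwd=1
After 7 (forward): cur=S back=3 fwd=0
After 8 (visit(D)): cur=D back=4 fwd=0
After 9 (visit(O)): cur=O back=5 fwd=0
After 10 (back): cur=D back=4 fwd=1
After 11 (visit(B)): cur=B back=5 fwd=0

Answer: yes no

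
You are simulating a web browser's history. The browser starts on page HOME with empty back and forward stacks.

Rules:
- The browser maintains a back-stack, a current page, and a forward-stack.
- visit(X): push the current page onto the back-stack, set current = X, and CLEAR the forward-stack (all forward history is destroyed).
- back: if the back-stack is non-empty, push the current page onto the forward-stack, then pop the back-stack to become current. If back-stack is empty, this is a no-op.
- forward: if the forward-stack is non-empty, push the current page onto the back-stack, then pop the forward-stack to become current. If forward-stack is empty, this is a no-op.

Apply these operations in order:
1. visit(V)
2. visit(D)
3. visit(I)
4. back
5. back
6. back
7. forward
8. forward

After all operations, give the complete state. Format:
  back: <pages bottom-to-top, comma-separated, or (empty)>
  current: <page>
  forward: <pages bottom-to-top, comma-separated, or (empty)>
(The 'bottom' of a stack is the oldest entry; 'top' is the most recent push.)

Answer: back: HOME,V
current: D
forward: I

Derivation:
After 1 (visit(V)): cur=V back=1 fwd=0
After 2 (visit(D)): cur=D back=2 fwd=0
After 3 (visit(I)): cur=I back=3 fwd=0
After 4 (back): cur=D back=2 fwd=1
After 5 (back): cur=V back=1 fwd=2
After 6 (back): cur=HOME back=0 fwd=3
After 7 (forward): cur=V back=1 fwd=2
After 8 (forward): cur=D back=2 fwd=1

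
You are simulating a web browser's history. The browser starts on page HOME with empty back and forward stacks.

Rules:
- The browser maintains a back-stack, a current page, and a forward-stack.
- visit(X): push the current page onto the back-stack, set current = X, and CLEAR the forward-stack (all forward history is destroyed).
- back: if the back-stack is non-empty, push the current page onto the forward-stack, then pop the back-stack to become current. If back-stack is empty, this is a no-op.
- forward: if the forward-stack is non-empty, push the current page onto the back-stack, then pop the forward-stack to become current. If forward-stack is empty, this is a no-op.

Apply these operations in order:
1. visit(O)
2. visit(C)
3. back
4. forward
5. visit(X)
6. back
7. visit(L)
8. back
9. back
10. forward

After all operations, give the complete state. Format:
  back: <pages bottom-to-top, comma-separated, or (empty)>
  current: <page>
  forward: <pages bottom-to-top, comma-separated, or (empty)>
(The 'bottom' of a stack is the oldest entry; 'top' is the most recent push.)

Answer: back: HOME,O
current: C
forward: L

Derivation:
After 1 (visit(O)): cur=O back=1 fwd=0
After 2 (visit(C)): cur=C back=2 fwd=0
After 3 (back): cur=O back=1 fwd=1
After 4 (forward): cur=C back=2 fwd=0
After 5 (visit(X)): cur=X back=3 fwd=0
After 6 (back): cur=C back=2 fwd=1
After 7 (visit(L)): cur=L back=3 fwd=0
After 8 (back): cur=C back=2 fwd=1
After 9 (back): cur=O back=1 fwd=2
After 10 (forward): cur=C back=2 fwd=1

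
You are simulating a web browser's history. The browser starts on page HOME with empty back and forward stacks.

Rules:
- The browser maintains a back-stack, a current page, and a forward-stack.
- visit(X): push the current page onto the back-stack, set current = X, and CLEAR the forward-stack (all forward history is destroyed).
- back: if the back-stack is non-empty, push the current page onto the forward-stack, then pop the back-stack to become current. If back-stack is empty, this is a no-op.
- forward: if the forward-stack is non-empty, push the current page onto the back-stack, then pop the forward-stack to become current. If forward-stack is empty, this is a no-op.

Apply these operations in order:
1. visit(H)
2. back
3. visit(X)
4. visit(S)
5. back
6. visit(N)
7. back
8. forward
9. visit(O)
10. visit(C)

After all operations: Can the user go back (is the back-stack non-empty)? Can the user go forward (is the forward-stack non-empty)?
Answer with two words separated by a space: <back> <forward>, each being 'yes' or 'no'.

Answer: yes no

Derivation:
After 1 (visit(H)): cur=H back=1 fwd=0
After 2 (back): cur=HOME back=0 fwd=1
After 3 (visit(X)): cur=X back=1 fwd=0
After 4 (visit(S)): cur=S back=2 fwd=0
After 5 (back): cur=X back=1 fwd=1
After 6 (visit(N)): cur=N back=2 fwd=0
After 7 (back): cur=X back=1 fwd=1
After 8 (forward): cur=N back=2 fwd=0
After 9 (visit(O)): cur=O back=3 fwd=0
After 10 (visit(C)): cur=C back=4 fwd=0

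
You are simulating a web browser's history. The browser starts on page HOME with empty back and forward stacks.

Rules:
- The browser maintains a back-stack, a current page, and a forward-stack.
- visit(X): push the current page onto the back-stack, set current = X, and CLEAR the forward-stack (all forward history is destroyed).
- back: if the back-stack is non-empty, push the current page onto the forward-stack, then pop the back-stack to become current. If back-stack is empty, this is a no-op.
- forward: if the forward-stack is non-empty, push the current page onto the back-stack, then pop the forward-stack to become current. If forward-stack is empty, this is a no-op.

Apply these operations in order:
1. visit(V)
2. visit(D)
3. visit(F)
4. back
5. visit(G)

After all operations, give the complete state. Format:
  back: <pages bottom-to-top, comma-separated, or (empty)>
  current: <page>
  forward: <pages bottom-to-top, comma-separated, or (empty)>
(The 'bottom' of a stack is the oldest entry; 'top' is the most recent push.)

After 1 (visit(V)): cur=V back=1 fwd=0
After 2 (visit(D)): cur=D back=2 fwd=0
After 3 (visit(F)): cur=F back=3 fwd=0
After 4 (back): cur=D back=2 fwd=1
After 5 (visit(G)): cur=G back=3 fwd=0

Answer: back: HOME,V,D
current: G
forward: (empty)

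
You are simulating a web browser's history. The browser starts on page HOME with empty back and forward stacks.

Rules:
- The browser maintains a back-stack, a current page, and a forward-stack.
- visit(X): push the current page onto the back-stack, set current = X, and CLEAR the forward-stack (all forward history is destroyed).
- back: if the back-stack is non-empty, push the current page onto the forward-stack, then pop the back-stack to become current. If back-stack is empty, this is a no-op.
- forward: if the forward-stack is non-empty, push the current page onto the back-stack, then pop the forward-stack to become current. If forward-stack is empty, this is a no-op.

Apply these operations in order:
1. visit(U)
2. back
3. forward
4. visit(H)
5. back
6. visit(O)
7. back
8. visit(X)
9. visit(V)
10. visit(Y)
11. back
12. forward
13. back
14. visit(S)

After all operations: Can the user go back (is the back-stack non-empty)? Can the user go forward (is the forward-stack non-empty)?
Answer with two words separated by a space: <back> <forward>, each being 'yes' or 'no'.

Answer: yes no

Derivation:
After 1 (visit(U)): cur=U back=1 fwd=0
After 2 (back): cur=HOME back=0 fwd=1
After 3 (forward): cur=U back=1 fwd=0
After 4 (visit(H)): cur=H back=2 fwd=0
After 5 (back): cur=U back=1 fwd=1
After 6 (visit(O)): cur=O back=2 fwd=0
After 7 (back): cur=U back=1 fwd=1
After 8 (visit(X)): cur=X back=2 fwd=0
After 9 (visit(V)): cur=V back=3 fwd=0
After 10 (visit(Y)): cur=Y back=4 fwd=0
After 11 (back): cur=V back=3 fwd=1
After 12 (forward): cur=Y back=4 fwd=0
After 13 (back): cur=V back=3 fwd=1
After 14 (visit(S)): cur=S back=4 fwd=0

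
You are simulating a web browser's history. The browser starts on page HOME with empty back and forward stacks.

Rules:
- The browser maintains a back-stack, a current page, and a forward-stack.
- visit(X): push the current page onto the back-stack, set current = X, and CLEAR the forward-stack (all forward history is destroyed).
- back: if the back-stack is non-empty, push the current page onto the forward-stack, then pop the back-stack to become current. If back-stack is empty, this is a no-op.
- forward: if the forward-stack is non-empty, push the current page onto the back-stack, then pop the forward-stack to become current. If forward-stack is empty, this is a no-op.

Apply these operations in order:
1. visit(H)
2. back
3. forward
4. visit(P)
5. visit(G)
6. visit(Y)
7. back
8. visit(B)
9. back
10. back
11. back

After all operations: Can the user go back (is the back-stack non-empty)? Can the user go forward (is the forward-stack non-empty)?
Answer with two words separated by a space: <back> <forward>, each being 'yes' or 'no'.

Answer: yes yes

Derivation:
After 1 (visit(H)): cur=H back=1 fwd=0
After 2 (back): cur=HOME back=0 fwd=1
After 3 (forward): cur=H back=1 fwd=0
After 4 (visit(P)): cur=P back=2 fwd=0
After 5 (visit(G)): cur=G back=3 fwd=0
After 6 (visit(Y)): cur=Y back=4 fwd=0
After 7 (back): cur=G back=3 fwd=1
After 8 (visit(B)): cur=B back=4 fwd=0
After 9 (back): cur=G back=3 fwd=1
After 10 (back): cur=P back=2 fwd=2
After 11 (back): cur=H back=1 fwd=3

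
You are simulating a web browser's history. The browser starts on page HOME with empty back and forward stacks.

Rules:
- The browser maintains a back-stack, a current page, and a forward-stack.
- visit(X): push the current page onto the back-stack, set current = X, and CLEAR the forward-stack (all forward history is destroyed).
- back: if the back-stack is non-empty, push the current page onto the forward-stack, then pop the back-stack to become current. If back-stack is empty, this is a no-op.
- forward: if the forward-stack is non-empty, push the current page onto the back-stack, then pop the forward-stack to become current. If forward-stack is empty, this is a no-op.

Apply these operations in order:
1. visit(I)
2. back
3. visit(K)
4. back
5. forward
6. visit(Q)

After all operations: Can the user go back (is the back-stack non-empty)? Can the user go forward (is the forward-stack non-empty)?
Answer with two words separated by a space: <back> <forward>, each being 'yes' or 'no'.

After 1 (visit(I)): cur=I back=1 fwd=0
After 2 (back): cur=HOME back=0 fwd=1
After 3 (visit(K)): cur=K back=1 fwd=0
After 4 (back): cur=HOME back=0 fwd=1
After 5 (forward): cur=K back=1 fwd=0
After 6 (visit(Q)): cur=Q back=2 fwd=0

Answer: yes no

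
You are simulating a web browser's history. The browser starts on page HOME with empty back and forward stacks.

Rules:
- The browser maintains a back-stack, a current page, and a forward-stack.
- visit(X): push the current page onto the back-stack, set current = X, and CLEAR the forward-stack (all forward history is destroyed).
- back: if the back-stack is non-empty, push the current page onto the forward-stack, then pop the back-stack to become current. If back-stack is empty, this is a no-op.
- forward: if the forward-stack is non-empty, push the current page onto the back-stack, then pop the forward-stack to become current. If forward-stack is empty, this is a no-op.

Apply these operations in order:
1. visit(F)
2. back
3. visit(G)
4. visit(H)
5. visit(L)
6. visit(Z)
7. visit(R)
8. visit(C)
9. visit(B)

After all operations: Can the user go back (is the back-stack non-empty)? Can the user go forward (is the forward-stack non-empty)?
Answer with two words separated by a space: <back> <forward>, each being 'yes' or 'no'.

After 1 (visit(F)): cur=F back=1 fwd=0
After 2 (back): cur=HOME back=0 fwd=1
After 3 (visit(G)): cur=G back=1 fwd=0
After 4 (visit(H)): cur=H back=2 fwd=0
After 5 (visit(L)): cur=L back=3 fwd=0
After 6 (visit(Z)): cur=Z back=4 fwd=0
After 7 (visit(R)): cur=R back=5 fwd=0
After 8 (visit(C)): cur=C back=6 fwd=0
After 9 (visit(B)): cur=B back=7 fwd=0

Answer: yes no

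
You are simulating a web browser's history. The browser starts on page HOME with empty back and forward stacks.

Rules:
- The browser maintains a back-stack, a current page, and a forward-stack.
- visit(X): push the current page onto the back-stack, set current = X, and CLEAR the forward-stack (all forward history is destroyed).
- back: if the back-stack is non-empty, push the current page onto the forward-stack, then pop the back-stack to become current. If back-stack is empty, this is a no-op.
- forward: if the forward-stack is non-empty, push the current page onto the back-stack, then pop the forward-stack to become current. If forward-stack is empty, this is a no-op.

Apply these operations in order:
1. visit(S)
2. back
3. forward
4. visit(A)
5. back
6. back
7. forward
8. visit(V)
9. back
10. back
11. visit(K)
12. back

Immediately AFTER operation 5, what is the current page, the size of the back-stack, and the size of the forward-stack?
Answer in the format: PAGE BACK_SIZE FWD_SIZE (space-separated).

After 1 (visit(S)): cur=S back=1 fwd=0
After 2 (back): cur=HOME back=0 fwd=1
After 3 (forward): cur=S back=1 fwd=0
After 4 (visit(A)): cur=A back=2 fwd=0
After 5 (back): cur=S back=1 fwd=1

S 1 1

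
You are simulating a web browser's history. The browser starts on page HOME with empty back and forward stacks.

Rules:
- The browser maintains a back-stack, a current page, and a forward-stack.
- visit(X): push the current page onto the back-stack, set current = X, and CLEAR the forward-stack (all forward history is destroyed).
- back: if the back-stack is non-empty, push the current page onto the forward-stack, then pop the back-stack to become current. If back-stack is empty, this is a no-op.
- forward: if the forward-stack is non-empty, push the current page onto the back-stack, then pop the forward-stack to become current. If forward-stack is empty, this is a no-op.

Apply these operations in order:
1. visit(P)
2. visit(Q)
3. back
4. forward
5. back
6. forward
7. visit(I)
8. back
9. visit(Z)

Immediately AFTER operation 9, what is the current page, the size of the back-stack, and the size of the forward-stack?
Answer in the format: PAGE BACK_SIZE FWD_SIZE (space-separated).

After 1 (visit(P)): cur=P back=1 fwd=0
After 2 (visit(Q)): cur=Q back=2 fwd=0
After 3 (back): cur=P back=1 fwd=1
After 4 (forward): cur=Q back=2 fwd=0
After 5 (back): cur=P back=1 fwd=1
After 6 (forward): cur=Q back=2 fwd=0
After 7 (visit(I)): cur=I back=3 fwd=0
After 8 (back): cur=Q back=2 fwd=1
After 9 (visit(Z)): cur=Z back=3 fwd=0

Z 3 0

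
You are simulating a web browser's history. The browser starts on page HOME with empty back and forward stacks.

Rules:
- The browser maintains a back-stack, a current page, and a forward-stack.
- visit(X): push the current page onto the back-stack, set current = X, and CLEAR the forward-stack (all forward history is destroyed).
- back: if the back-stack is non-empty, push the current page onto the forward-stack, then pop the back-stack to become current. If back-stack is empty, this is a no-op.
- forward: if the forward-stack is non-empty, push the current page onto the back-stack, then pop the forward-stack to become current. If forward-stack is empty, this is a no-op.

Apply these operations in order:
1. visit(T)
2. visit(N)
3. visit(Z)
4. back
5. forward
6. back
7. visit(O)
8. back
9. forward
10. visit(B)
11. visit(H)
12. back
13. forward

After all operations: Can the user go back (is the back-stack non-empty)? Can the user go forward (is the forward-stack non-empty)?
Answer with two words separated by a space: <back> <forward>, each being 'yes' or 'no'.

Answer: yes no

Derivation:
After 1 (visit(T)): cur=T back=1 fwd=0
After 2 (visit(N)): cur=N back=2 fwd=0
After 3 (visit(Z)): cur=Z back=3 fwd=0
After 4 (back): cur=N back=2 fwd=1
After 5 (forward): cur=Z back=3 fwd=0
After 6 (back): cur=N back=2 fwd=1
After 7 (visit(O)): cur=O back=3 fwd=0
After 8 (back): cur=N back=2 fwd=1
After 9 (forward): cur=O back=3 fwd=0
After 10 (visit(B)): cur=B back=4 fwd=0
After 11 (visit(H)): cur=H back=5 fwd=0
After 12 (back): cur=B back=4 fwd=1
After 13 (forward): cur=H back=5 fwd=0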